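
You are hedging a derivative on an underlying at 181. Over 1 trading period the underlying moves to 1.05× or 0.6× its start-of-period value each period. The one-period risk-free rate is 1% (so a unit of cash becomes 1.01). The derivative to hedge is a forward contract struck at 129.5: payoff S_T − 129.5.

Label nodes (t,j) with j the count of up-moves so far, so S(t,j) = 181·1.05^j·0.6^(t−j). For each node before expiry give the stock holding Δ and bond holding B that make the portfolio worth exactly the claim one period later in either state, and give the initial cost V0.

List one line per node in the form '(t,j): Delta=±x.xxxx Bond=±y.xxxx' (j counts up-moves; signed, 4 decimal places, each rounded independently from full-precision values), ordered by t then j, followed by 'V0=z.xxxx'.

(0,0): Delta=1.0000 Bond=-128.2178
V0=52.7822

Since d<R<u, set p* = (R−d)/(u−d) = 0.9111; price each node as the discounted p*-expectation of its children.
At expiry t=1: V(1,0)=-20.9000, V(1,1)=60.5500
(0,0): S=181.0000. Δ = (V_up−V_dn)/(S_up−S_dn) = (60.5500−-20.9000)/(190.0500−108.6000) = 1.0000. V = [p*·60.5500 + (1−p*)·-20.9000]/1.01 = 52.7822. B = V − Δ·S = -128.2178.
Each (Δ,B) replicates both successor values, so the strategy is self-financing and V0 is arbitrage-free.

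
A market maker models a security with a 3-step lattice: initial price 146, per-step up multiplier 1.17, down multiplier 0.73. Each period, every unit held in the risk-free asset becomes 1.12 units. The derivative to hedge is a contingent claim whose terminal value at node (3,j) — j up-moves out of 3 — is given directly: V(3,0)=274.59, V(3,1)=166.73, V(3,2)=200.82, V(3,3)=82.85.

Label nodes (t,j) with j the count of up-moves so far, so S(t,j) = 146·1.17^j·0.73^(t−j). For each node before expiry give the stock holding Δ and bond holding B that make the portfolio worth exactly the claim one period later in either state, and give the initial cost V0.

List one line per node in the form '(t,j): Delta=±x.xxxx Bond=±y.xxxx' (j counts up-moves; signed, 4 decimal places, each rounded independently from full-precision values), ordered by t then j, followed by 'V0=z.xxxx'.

(0,0): Delta=-1.0822 Bond=241.7138
(1,0): Delta=0.3419 Bond=118.9339
(1,1): Delta=-1.1961 Bond=290.1792
(2,0): Delta=-3.1507 Bond=404.9460
(2,1): Delta=0.6213 Bond=98.3675
(2,2): Delta=-1.3415 Bond=354.0562
V0=83.7109

Risk-neutral probability p* = (R−d)/(u−d) = (1.12−0.73)/(1.17−0.73) = 0.8864.
Terminal payoffs: V(3,0)=274.5900, V(3,1)=166.7300, V(3,2)=200.8200, V(3,3)=82.8500
Node (2,0) S=77.8034: V=(p*·166.7300+(1−p*)·274.5900)/1.12=159.8097; Δ=(166.7300−274.5900)/(91.0300−56.7965)=-3.1507; B=V−Δ·S=404.9460
Node (2,1) S=124.6986: V=(p*·200.8200+(1−p*)·166.7300)/1.12=175.8448; Δ=(200.8200−166.7300)/(145.8974−91.0300)=0.6213; B=V−Δ·S=98.3675
Node (2,2) S=199.8594: V=(p*·82.8500+(1−p*)·200.8200)/1.12=85.9426; Δ=(82.8500−200.8200)/(233.8355−145.8974)=-1.3415; B=V−Δ·S=354.0562
Node (1,0) S=106.5800: V=(p*·175.8448+(1−p*)·159.8097)/1.12=155.3773; Δ=(175.8448−159.8097)/(124.6986−77.8034)=0.3419; B=V−Δ·S=118.9339
Node (1,1) S=170.8200: V=(p*·85.9426+(1−p*)·175.8448)/1.12=85.8560; Δ=(85.9426−175.8448)/(199.8594−124.6986)=-1.1961; B=V−Δ·S=290.1792
Node (0,0) S=146.0000: V=(p*·85.8560+(1−p*)·155.3773)/1.12=83.7109; Δ=(85.8560−155.3773)/(170.8200−106.5800)=-1.0822; B=V−Δ·S=241.7138
Each (Δ,B) replicates both successor values, so the strategy is self-financing and V0 is arbitrage-free.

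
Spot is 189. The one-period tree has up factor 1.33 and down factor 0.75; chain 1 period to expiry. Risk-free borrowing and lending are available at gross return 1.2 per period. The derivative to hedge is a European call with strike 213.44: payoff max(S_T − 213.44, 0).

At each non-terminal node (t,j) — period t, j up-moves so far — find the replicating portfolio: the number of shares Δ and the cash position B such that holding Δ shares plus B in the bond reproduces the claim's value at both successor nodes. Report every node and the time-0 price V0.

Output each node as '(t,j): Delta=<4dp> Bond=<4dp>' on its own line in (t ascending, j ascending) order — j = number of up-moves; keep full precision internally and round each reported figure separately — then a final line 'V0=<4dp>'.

The replicating-portfolio and risk-neutral prices coincide; use p* = (1.2−0.75)/(1.33−0.75) = 0.7759 for the latter.
At expiry t=1: V(1,0)=0.0000, V(1,1)=37.9300
Node (0,0) S=189.0000: V=(p*·37.9300+(1−p*)·0.0000)/1.2=24.5237; Δ=(37.9300−0.0000)/(251.3700−141.7500)=0.3460; B=V−Δ·S=-40.8728
Check: Δ(0,0)·S0 + B(0,0) = 24.5237 = V0.

(0,0): Delta=0.3460 Bond=-40.8728
V0=24.5237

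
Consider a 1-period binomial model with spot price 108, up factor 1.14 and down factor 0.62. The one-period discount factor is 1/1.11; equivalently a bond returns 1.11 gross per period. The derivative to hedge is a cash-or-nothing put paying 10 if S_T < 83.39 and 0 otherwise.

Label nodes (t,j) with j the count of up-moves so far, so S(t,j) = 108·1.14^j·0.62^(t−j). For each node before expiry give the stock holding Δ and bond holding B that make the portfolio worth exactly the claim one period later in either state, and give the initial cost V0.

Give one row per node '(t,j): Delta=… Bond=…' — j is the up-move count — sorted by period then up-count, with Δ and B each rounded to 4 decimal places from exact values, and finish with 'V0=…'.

(0,0): Delta=-0.1781 Bond=19.7505
V0=0.5198

The replicating-portfolio and risk-neutral prices coincide; use p* = (1.11−0.62)/(1.14−0.62) = 0.9423 for the latter.
Payoff layer (t=1): V(1,0)=10.0000, V(1,1)=0.0000
Node (0,0) S=108.0000: V=(p*·0.0000+(1−p*)·10.0000)/1.11=0.5198; Δ=(0.0000−10.0000)/(123.1200−66.9600)=-0.1781; B=V−Δ·S=19.7505
The time-0 hedge costs 0.5198, which is the no-arbitrage price.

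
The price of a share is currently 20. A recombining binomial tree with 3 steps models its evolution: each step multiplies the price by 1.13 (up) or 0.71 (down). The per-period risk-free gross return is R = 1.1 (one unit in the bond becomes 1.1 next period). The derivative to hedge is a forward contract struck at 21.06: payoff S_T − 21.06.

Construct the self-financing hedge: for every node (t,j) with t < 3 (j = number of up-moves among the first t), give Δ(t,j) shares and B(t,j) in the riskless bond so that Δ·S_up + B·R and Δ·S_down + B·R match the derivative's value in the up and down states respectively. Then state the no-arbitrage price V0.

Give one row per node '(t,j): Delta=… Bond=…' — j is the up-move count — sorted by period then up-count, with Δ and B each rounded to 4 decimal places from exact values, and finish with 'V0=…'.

No-arbitrage ⇒ martingale measure with p* = (R−d)/(u−d) = 0.9286.
Terminal payoffs: V(3,0)=-13.9018, V(3,1)=-9.6673, V(3,2)=-2.9280, V(3,3)=7.7979
Node (2,0) S=10.0820: V=(p*·-9.6673+(1−p*)·-13.9018)/1.1=-9.0635; Δ=(-9.6673−-13.9018)/(11.3927−7.1582)=1.0000; B=V−Δ·S=-19.1455
Node (2,1) S=16.0460: V=(p*·-2.9280+(1−p*)·-9.6673)/1.1=-3.0995; Δ=(-2.9280−-9.6673)/(18.1320−11.3927)=1.0000; B=V−Δ·S=-19.1455
Node (2,2) S=25.5380: V=(p*·7.7979+(1−p*)·-2.9280)/1.1=6.3925; Δ=(7.7979−-2.9280)/(28.8579−18.1320)=1.0000; B=V−Δ·S=-19.1455
Node (1,0) S=14.2000: V=(p*·-3.0995+(1−p*)·-9.0635)/1.1=-3.2050; Δ=(-3.0995−-9.0635)/(16.0460−10.0820)=1.0000; B=V−Δ·S=-17.4050
Node (1,1) S=22.6000: V=(p*·6.3925+(1−p*)·-3.0995)/1.1=5.1950; Δ=(6.3925−-3.0995)/(25.5380−16.0460)=1.0000; B=V−Δ·S=-17.4050
Node (0,0) S=20.0000: V=(p*·5.1950+(1−p*)·-3.2050)/1.1=4.1773; Δ=(5.1950−-3.2050)/(22.6000−14.2000)=1.0000; B=V−Δ·S=-15.8227
Check: Δ(0,0)·S0 + B(0,0) = 4.1773 = V0.

(0,0): Delta=1.0000 Bond=-15.8227
(1,0): Delta=1.0000 Bond=-17.4050
(1,1): Delta=1.0000 Bond=-17.4050
(2,0): Delta=1.0000 Bond=-19.1455
(2,1): Delta=1.0000 Bond=-19.1455
(2,2): Delta=1.0000 Bond=-19.1455
V0=4.1773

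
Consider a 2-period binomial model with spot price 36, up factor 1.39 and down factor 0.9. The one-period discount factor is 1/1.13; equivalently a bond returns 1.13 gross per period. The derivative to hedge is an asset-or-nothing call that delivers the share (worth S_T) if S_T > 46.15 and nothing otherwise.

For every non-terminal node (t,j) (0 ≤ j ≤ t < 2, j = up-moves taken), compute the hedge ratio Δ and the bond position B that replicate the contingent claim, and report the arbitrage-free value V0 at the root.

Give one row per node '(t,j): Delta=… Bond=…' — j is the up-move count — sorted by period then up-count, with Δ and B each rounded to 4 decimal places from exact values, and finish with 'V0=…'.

(0,0): Delta=1.6379 Bond=-46.9627
(1,0): Delta=0.0000 Bond=0.0000
(1,1): Delta=2.8367 Bond=-113.0577
V0=12.0016

Risk-neutral probability p* = (R−d)/(u−d) = (1.13−0.9)/(1.39−0.9) = 0.4694.
Terminal payoffs: V(2,0)=0.0000, V(2,1)=0.0000, V(2,2)=69.5556
(1,0): S=32.4000. Δ = (V_up−V_dn)/(S_up−S_dn) = (0.0000−0.0000)/(45.0360−29.1600) = 0.0000. V = [p*·0.0000 + (1−p*)·0.0000]/1.13 = 0.0000. B = V − Δ·S = 0.0000.
(1,1): S=50.0400. Δ = (V_up−V_dn)/(S_up−S_dn) = (69.5556−0.0000)/(69.5556−45.0360) = 2.8367. V = [p*·69.5556 + (1−p*)·0.0000]/1.13 = 28.8925. B = V − Δ·S = -113.0577.
(0,0): S=36.0000. Δ = (V_up−V_dn)/(S_up−S_dn) = (28.8925−0.0000)/(50.0400−32.4000) = 1.6379. V = [p*·28.8925 + (1−p*)·0.0000]/1.13 = 12.0016. B = V − Δ·S = -46.9627.
Self-financing check: at every node Δ·S+B equals the discounted successor values.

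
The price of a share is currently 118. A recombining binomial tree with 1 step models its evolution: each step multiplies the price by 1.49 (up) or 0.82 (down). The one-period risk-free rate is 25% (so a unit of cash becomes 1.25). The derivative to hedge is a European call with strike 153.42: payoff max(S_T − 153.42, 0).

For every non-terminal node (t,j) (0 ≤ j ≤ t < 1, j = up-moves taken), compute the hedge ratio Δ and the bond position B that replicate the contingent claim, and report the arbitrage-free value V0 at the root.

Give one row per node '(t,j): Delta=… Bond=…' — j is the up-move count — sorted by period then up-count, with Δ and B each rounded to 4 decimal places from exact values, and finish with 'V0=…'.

Since d<R<u, set p* = (R−d)/(u−d) = 0.6418; price each node as the discounted p*-expectation of its children.
At expiry t=1: V(1,0)=0.0000, V(1,1)=22.4000
(0,0): S=118.0000. Δ = (V_up−V_dn)/(S_up−S_dn) = (22.4000−0.0000)/(175.8200−96.7600) = 0.2833. V = [p*·22.4000 + (1−p*)·0.0000]/1.25 = 11.5009. B = V − Δ·S = -21.9319.
Each (Δ,B) replicates both successor values, so the strategy is self-financing and V0 is arbitrage-free.

(0,0): Delta=0.2833 Bond=-21.9319
V0=11.5009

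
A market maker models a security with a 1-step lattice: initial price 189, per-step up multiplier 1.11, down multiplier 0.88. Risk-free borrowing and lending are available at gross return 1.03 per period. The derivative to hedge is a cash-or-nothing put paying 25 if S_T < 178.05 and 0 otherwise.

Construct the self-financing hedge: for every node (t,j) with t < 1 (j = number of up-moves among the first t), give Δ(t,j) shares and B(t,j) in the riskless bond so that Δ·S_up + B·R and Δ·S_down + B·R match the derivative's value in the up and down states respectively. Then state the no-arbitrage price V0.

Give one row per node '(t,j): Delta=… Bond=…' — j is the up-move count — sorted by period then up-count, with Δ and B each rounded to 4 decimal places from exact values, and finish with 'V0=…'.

(0,0): Delta=-0.5751 Bond=117.1380
V0=8.4424

No-arbitrage ⇒ martingale measure with p* = (R−d)/(u−d) = 0.6522.
Terminal payoffs: V(1,0)=25.0000, V(1,1)=0.0000
  t=0,j=0: stock 189.0000 → up 209.7900 (V=0.0000), down 166.3200 (V=25.0000). Price 8.4424; hedge Δ=-0.5751, bond B=117.1380.
The time-0 hedge costs 8.4424, which is the no-arbitrage price.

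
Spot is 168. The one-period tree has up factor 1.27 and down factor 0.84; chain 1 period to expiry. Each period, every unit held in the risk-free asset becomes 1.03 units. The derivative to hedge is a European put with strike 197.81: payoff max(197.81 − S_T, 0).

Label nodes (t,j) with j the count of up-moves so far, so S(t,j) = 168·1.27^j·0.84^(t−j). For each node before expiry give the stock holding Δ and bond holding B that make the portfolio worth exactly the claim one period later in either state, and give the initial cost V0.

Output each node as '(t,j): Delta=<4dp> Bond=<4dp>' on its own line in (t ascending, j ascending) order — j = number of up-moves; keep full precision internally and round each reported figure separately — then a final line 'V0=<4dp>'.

(0,0): Delta=-0.7847 Bond=162.5566
V0=30.7193

Under the risk-neutral measure, an up-move has probability p* = (R−d)/(u−d) = 0.4419 and values discount at R = 1.03.
Terminal values V(1,·): V(1,0)=56.6900, V(1,1)=0.0000
(0,0): S=168.0000. Δ = (V_up−V_dn)/(S_up−S_dn) = (0.0000−56.6900)/(213.3600−141.1200) = -0.7847. V = [p*·0.0000 + (1−p*)·56.6900]/1.03 = 30.7193. B = V − Δ·S = 162.5566.
Root portfolio cost Δ·168+B reproduces V0=30.7193.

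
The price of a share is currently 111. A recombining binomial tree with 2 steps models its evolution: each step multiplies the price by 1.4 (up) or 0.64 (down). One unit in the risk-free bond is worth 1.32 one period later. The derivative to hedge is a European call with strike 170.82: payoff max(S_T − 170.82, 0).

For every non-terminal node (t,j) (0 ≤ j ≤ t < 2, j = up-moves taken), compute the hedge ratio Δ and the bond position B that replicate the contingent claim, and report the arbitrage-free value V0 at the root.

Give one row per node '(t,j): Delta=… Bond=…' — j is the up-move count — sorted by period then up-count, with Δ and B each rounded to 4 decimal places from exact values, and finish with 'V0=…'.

Since d<R<u, set p* = (R−d)/(u−d) = 0.8947; price each node as the discounted p*-expectation of its children.
Payoff layer (t=2): V(2,0)=0.0000, V(2,1)=0.0000, V(2,2)=46.7400
(1,0): S=71.0400. Δ = (V_up−V_dn)/(S_up−S_dn) = (0.0000−0.0000)/(99.4560−45.4656) = 0.0000. V = [p*·0.0000 + (1−p*)·0.0000]/1.32 = 0.0000. B = V − Δ·S = 0.0000.
(1,1): S=155.4000. Δ = (V_up−V_dn)/(S_up−S_dn) = (46.7400−0.0000)/(217.5600−99.4560) = 0.3958. V = [p*·46.7400 + (1−p*)·0.0000]/1.32 = 31.6818. B = V − Δ·S = -29.8182.
(0,0): S=111.0000. Δ = (V_up−V_dn)/(S_up−S_dn) = (31.6818−0.0000)/(155.4000−71.0400) = 0.3756. V = [p*·31.6818 + (1−p*)·0.0000]/1.32 = 21.4749. B = V − Δ·S = -20.2117.
Root portfolio cost Δ·111+B reproduces V0=21.4749.

(0,0): Delta=0.3756 Bond=-20.2117
(1,0): Delta=0.0000 Bond=0.0000
(1,1): Delta=0.3958 Bond=-29.8182
V0=21.4749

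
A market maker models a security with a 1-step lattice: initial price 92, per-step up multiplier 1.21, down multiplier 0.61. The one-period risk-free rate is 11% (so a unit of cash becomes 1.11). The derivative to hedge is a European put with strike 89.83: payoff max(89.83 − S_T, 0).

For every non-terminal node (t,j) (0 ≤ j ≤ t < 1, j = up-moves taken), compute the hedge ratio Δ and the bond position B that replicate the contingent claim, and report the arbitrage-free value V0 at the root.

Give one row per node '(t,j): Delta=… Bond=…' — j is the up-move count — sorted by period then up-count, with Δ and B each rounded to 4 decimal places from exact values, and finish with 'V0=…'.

(0,0): Delta=-0.6107 Bond=61.2449
V0=5.0616

Since d<R<u, set p* = (R−d)/(u−d) = 0.8333; price each node as the discounted p*-expectation of its children.
Terminal values V(1,·): V(1,0)=33.7100, V(1,1)=0.0000
  t=0,j=0: stock 92.0000 → up 111.3200 (V=0.0000), down 56.1200 (V=33.7100). Price 5.0616; hedge Δ=-0.6107, bond B=61.2449.
The time-0 hedge costs 5.0616, which is the no-arbitrage price.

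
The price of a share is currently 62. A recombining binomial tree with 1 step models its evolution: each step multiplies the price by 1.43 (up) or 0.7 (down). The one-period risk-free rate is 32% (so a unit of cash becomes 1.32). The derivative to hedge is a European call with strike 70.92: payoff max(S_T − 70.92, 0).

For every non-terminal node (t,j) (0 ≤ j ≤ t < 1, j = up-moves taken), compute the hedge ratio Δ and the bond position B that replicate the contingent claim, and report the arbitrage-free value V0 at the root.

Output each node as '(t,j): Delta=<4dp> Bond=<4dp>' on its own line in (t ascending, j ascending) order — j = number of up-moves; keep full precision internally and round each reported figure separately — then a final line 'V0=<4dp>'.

Risk-neutral probability p* = (R−d)/(u−d) = (1.32−0.7)/(1.43−0.7) = 0.8493.
At expiry t=1: V(1,0)=0.0000, V(1,1)=17.7400
(0,0): S=62.0000. Δ = (V_up−V_dn)/(S_up−S_dn) = (17.7400−0.0000)/(88.6600−43.4000) = 0.3920. V = [p*·17.7400 + (1−p*)·0.0000]/1.32 = 11.4143. B = V − Δ·S = -12.8871.
Each (Δ,B) replicates both successor values, so the strategy is self-financing and V0 is arbitrage-free.

(0,0): Delta=0.3920 Bond=-12.8871
V0=11.4143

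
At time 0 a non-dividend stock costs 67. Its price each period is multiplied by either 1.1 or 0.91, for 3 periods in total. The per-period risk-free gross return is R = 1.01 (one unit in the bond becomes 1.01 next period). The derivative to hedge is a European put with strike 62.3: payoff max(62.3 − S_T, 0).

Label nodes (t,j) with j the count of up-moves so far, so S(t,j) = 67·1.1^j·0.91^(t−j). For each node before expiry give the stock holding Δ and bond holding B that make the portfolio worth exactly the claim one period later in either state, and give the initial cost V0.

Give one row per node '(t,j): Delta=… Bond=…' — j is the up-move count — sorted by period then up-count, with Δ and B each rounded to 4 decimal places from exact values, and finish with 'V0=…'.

(0,0): Delta=-0.2309 Bond=17.1232
(1,0): Delta=-0.4839 Bond=32.7197
(1,1): Delta=-0.0425 Bond=3.4116
(2,0): Delta=-1.0000 Bond=61.6832
(2,1): Delta=-0.0996 Bond=7.2743
(2,2): Delta=0.0000 Bond=0.0000
V0=1.6547

The replicating-portfolio and risk-neutral prices coincide; use p* = (1.01−0.91)/(1.1−0.91) = 0.5263 for the latter.
Terminal values V(3,·): V(3,0)=11.8107, V(3,1)=1.2690, V(3,2)=0.0000, V(3,3)=0.0000
  t=2,j=0: stock 55.4827 → up 61.0310 (V=1.2690), down 50.4893 (V=11.8107). Price 6.2005; hedge Δ=-1.0000, bond B=61.6832.
  t=2,j=1: stock 67.0670 → up 73.7737 (V=0.0000), down 61.0310 (V=1.2690). Price 0.5952; hedge Δ=-0.0996, bond B=7.2743.
  t=2,j=2: stock 81.0700 → up 89.1770 (V=0.0000), down 73.7737 (V=0.0000). Price 0.0000; hedge Δ=0.0000, bond B=0.0000.
  t=1,j=0: stock 60.9700 → up 67.0670 (V=0.5952), down 55.4827 (V=6.2005). Price 3.2181; hedge Δ=-0.4839, bond B=32.7197.
  t=1,j=1: stock 73.7000 → up 81.0700 (V=0.0000), down 67.0670 (V=0.5952). Price 0.2791; hedge Δ=-0.0425, bond B=3.4116.
  t=0,j=0: stock 67.0000 → up 73.7000 (V=0.2791), down 60.9700 (V=3.2181). Price 1.6547; hedge Δ=-0.2309, bond B=17.1232.
Root portfolio cost Δ·67+B reproduces V0=1.6547.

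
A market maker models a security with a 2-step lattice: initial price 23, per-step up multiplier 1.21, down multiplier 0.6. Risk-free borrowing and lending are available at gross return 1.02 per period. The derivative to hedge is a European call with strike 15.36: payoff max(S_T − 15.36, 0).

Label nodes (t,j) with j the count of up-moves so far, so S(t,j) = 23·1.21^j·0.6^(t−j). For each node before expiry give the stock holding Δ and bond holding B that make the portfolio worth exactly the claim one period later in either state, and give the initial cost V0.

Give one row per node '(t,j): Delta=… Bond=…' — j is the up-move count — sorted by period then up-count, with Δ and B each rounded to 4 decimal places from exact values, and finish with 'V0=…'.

(0,0): Delta=0.8459 Bond=-10.5591
(1,0): Delta=0.1589 Bond=-1.2903
(1,1): Delta=1.0000 Bond=-15.0588
V0=8.8967

No-arbitrage ⇒ martingale measure with p* = (R−d)/(u−d) = 0.6885.
Terminal values V(2,·): V(2,0)=0.0000, V(2,1)=1.3380, V(2,2)=18.3143
  t=1,j=0: stock 13.8000 → up 16.6980 (V=1.3380), down 8.2800 (V=0.0000). Price 0.9032; hedge Δ=0.1589, bond B=-1.2903.
  t=1,j=1: stock 27.8300 → up 33.6743 (V=18.3143), down 16.6980 (V=1.3380). Price 12.7712; hedge Δ=1.0000, bond B=-15.0588.
  t=0,j=0: stock 23.0000 → up 27.8300 (V=12.7712), down 13.8000 (V=0.9032). Price 8.8967; hedge Δ=0.8459, bond B=-10.5591.
Each (Δ,B) replicates both successor values, so the strategy is self-financing and V0 is arbitrage-free.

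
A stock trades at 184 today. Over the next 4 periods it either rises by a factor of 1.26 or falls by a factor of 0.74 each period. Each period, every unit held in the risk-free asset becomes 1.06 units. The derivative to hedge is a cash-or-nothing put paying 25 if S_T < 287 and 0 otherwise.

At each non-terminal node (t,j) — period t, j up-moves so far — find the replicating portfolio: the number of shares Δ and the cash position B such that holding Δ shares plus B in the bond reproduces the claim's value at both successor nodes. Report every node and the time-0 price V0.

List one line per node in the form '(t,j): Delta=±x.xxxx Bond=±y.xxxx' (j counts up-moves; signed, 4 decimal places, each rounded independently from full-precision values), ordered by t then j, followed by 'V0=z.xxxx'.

(0,0): Delta=-0.0511 Bond=26.3696
(1,0): Delta=0.0000 Bond=20.9905
(1,1): Delta=-0.0699 Bond=32.3026
(2,0): Delta=0.0000 Bond=22.2499
(2,1): Delta=0.0000 Bond=22.2499
(2,2): Delta=-0.0955 Bond=41.7350
(3,0): Delta=0.0000 Bond=23.5849
(3,1): Delta=0.0000 Bond=23.5849
(3,2): Delta=0.0000 Bond=23.5849
(3,3): Delta=-0.1306 Bond=57.1480
V0=16.9624

Risk-neutral probability p* = (R−d)/(u−d) = (1.06−0.74)/(1.26−0.74) = 0.6154.
Terminal values V(4,·): V(4,0)=25.0000, V(4,1)=25.0000, V(4,2)=25.0000, V(4,3)=25.0000, V(4,4)=0.0000
  t=3,j=0: stock 74.5612 → up 93.9471 (V=25.0000), down 55.1753 (V=25.0000). Price 23.5849; hedge Δ=0.0000, bond B=23.5849.
  t=3,j=1: stock 126.9556 → up 159.9640 (V=25.0000), down 93.9471 (V=25.0000). Price 23.5849; hedge Δ=0.0000, bond B=23.5849.
  t=3,j=2: stock 216.1676 → up 272.3712 (V=25.0000), down 159.9640 (V=25.0000). Price 23.5849; hedge Δ=0.0000, bond B=23.5849.
  t=3,j=3: stock 368.0692 → up 463.7672 (V=0.0000), down 272.3712 (V=25.0000). Price 9.0711; hedge Δ=-0.1306, bond B=57.1480.
  t=2,j=0: stock 100.7584 → up 126.9556 (V=23.5849), down 74.5612 (V=23.5849). Price 22.2499; hedge Δ=0.0000, bond B=22.2499.
  t=2,j=1: stock 171.5616 → up 216.1676 (V=23.5849), down 126.9556 (V=23.5849). Price 22.2499; hedge Δ=0.0000, bond B=22.2499.
  t=2,j=2: stock 292.1184 → up 368.0692 (V=9.0711), down 216.1676 (V=23.5849). Price 13.8239; hedge Δ=-0.0955, bond B=41.7350.
  t=1,j=0: stock 136.1600 → up 171.5616 (V=22.2499), down 100.7584 (V=22.2499). Price 20.9905; hedge Δ=0.0000, bond B=20.9905.
  t=1,j=1: stock 231.8400 → up 292.1184 (V=13.8239), down 171.5616 (V=22.2499). Price 16.0988; hedge Δ=-0.0699, bond B=32.3026.
  t=0,j=0: stock 184.0000 → up 231.8400 (V=16.0988), down 136.1600 (V=20.9905). Price 16.9624; hedge Δ=-0.0511, bond B=26.3696.
The time-0 hedge costs 16.9624, which is the no-arbitrage price.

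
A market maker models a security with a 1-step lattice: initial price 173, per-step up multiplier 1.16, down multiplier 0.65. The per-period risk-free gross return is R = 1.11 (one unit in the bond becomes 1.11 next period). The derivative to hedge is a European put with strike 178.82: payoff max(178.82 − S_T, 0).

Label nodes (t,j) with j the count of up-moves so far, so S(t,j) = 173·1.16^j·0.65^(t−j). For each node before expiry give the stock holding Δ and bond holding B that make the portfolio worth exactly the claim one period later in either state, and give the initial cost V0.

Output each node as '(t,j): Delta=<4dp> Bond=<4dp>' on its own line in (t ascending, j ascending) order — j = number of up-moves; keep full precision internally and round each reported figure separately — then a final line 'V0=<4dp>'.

The replicating-portfolio and risk-neutral prices coincide; use p* = (1.11−0.65)/(1.16−0.65) = 0.9020 for the latter.
Terminal values V(1,·): V(1,0)=66.3700, V(1,1)=0.0000
Node (0,0) S=173.0000: V=(p*·0.0000+(1−p*)·66.3700)/1.11=5.8620; Δ=(0.0000−66.3700)/(200.6800−112.4500)=-0.7522; B=V−Δ·S=135.9993
Self-financing check: at every node Δ·S+B equals the discounted successor values.

(0,0): Delta=-0.7522 Bond=135.9993
V0=5.8620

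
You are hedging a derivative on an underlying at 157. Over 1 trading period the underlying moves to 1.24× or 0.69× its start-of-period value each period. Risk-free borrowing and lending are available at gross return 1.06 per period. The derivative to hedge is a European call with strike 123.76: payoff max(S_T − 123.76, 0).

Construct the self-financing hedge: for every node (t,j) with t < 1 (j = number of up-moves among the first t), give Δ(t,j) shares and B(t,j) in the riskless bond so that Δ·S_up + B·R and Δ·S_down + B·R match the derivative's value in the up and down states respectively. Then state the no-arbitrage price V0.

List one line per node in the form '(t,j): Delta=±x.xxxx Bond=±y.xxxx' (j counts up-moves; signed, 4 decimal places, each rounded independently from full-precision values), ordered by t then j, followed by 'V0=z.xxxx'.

Since d<R<u, set p* = (R−d)/(u−d) = 0.6727; price each node as the discounted p*-expectation of its children.
Terminal payoffs: V(1,0)=0.0000, V(1,1)=70.9200
(0,0): S=157.0000. Δ = (V_up−V_dn)/(S_up−S_dn) = (70.9200−0.0000)/(194.6800−108.3300) = 0.8213. V = [p*·70.9200 + (1−p*)·0.0000]/1.06 = 45.0093. B = V − Δ·S = -83.9362.
Self-financing check: at every node Δ·S+B equals the discounted successor values.

(0,0): Delta=0.8213 Bond=-83.9362
V0=45.0093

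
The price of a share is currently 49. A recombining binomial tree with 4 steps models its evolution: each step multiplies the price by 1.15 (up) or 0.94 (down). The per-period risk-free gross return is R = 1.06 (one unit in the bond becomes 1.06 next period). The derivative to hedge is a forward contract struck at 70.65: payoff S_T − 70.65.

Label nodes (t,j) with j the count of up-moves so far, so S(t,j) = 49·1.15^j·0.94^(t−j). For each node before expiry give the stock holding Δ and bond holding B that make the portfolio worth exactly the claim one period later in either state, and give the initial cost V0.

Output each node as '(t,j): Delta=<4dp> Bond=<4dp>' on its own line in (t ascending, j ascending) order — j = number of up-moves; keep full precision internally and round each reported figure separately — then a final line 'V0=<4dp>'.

(0,0): Delta=1.0000 Bond=-55.9614
(1,0): Delta=1.0000 Bond=-59.3191
(1,1): Delta=1.0000 Bond=-59.3191
(2,0): Delta=1.0000 Bond=-62.8782
(2,1): Delta=1.0000 Bond=-62.8782
(2,2): Delta=1.0000 Bond=-62.8782
(3,0): Delta=1.0000 Bond=-66.6509
(3,1): Delta=1.0000 Bond=-66.6509
(3,2): Delta=1.0000 Bond=-66.6509
(3,3): Delta=1.0000 Bond=-66.6509
V0=-6.9614

Risk-neutral probability p* = (R−d)/(u−d) = (1.06−0.94)/(1.15−0.94) = 0.5714.
Terminal values V(4,·): V(4,0)=-32.3933, V(4,1)=-23.8466, V(4,2)=-13.3905, V(4,3)=-0.5985, V(4,4)=15.0513
(3,0): S=40.6986. Δ = (V_up−V_dn)/(S_up−S_dn) = (-23.8466−-32.3933)/(46.8034−38.2567) = 1.0000. V = [p*·-23.8466 + (1−p*)·-32.3933]/1.06 = -25.9523. B = V − Δ·S = -66.6509.
(3,1): S=49.7909. Δ = (V_up−V_dn)/(S_up−S_dn) = (-13.3905−-23.8466)/(57.2595−46.8034) = 1.0000. V = [p*·-13.3905 + (1−p*)·-23.8466]/1.06 = -16.8601. B = V − Δ·S = -66.6509.
(3,2): S=60.9143. Δ = (V_up−V_dn)/(S_up−S_dn) = (-0.5985−-13.3905)/(70.0515−57.2595) = 1.0000. V = [p*·-0.5985 + (1−p*)·-13.3905]/1.06 = -5.7366. B = V − Δ·S = -66.6509.
(3,3): S=74.5229. Δ = (V_up−V_dn)/(S_up−S_dn) = (15.0513−-0.5985)/(85.7013−70.0515) = 1.0000. V = [p*·15.0513 + (1−p*)·-0.5985]/1.06 = 7.8719. B = V − Δ·S = -66.6509.
(2,0): S=43.2964. Δ = (V_up−V_dn)/(S_up−S_dn) = (-16.8601−-25.9523)/(49.7909−40.6986) = 1.0000. V = [p*·-16.8601 + (1−p*)·-25.9523]/1.06 = -19.5818. B = V − Δ·S = -62.8782.
(2,1): S=52.9690. Δ = (V_up−V_dn)/(S_up−S_dn) = (-5.7366−-16.8601)/(60.9143−49.7909) = 1.0000. V = [p*·-5.7366 + (1−p*)·-16.8601]/1.06 = -9.9092. B = V − Δ·S = -62.8782.
(2,2): S=64.8025. Δ = (V_up−V_dn)/(S_up−S_dn) = (7.8719−-5.7366)/(74.5229−60.9143) = 1.0000. V = [p*·7.8719 + (1−p*)·-5.7366]/1.06 = 1.9243. B = V − Δ·S = -62.8782.
(1,0): S=46.0600. Δ = (V_up−V_dn)/(S_up−S_dn) = (-9.9092−-19.5818)/(52.9690−43.2964) = 1.0000. V = [p*·-9.9092 + (1−p*)·-19.5818]/1.06 = -13.2591. B = V − Δ·S = -59.3191.
(1,1): S=56.3500. Δ = (V_up−V_dn)/(S_up−S_dn) = (1.9243−-9.9092)/(64.8025−52.9690) = 1.0000. V = [p*·1.9243 + (1−p*)·-9.9092]/1.06 = -2.9691. B = V − Δ·S = -59.3191.
(0,0): S=49.0000. Δ = (V_up−V_dn)/(S_up−S_dn) = (-2.9691−-13.2591)/(56.3500−46.0600) = 1.0000. V = [p*·-2.9691 + (1−p*)·-13.2591]/1.06 = -6.9614. B = V − Δ·S = -55.9614.
Root portfolio cost Δ·49+B reproduces V0=-6.9614.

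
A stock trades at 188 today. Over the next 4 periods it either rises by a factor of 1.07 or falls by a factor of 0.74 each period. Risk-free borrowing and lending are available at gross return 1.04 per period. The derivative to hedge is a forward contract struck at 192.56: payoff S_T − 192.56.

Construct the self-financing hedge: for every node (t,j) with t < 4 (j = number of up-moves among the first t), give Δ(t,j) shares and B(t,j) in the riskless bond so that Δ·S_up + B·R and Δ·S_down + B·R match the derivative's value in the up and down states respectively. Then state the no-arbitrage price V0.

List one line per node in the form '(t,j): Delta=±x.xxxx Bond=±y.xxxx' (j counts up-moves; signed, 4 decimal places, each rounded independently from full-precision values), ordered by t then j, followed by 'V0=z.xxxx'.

Under the risk-neutral measure, an up-move has probability p* = (R−d)/(u−d) = 0.9091 and values discount at R = 1.04.
At expiry t=4: V(4,0)=-136.1852, V(4,1)=-111.0451, V(4,2)=-74.6939, V(4,3)=-22.1320, V(4,4)=53.8696
(3,0): S=76.1821. Δ = (V_up−V_dn)/(S_up−S_dn) = (-111.0451−-136.1852)/(81.5149−56.3748) = 1.0000. V = [p*·-111.0451 + (1−p*)·-136.1852]/1.04 = -108.9717. B = V − Δ·S = -185.1538.
(3,1): S=110.1552. Δ = (V_up−V_dn)/(S_up−S_dn) = (-74.6939−-111.0451)/(117.8661−81.5149) = 1.0000. V = [p*·-74.6939 + (1−p*)·-111.0451]/1.04 = -74.9986. B = V − Δ·S = -185.1538.
(3,2): S=159.2785. Δ = (V_up−V_dn)/(S_up−S_dn) = (-22.1320−-74.6939)/(170.4280−117.8661) = 1.0000. V = [p*·-22.1320 + (1−p*)·-74.6939]/1.04 = -25.8754. B = V − Δ·S = -185.1538.
(3,3): S=230.3081. Δ = (V_up−V_dn)/(S_up−S_dn) = (53.8696−-22.1320)/(246.4296−170.4280) = 1.0000. V = [p*·53.8696 + (1−p*)·-22.1320]/1.04 = 45.1542. B = V − Δ·S = -185.1538.
(2,0): S=102.9488. Δ = (V_up−V_dn)/(S_up−S_dn) = (-74.9986−-108.9717)/(110.1552−76.1821) = 1.0000. V = [p*·-74.9986 + (1−p*)·-108.9717]/1.04 = -75.0837. B = V − Δ·S = -178.0325.
(2,1): S=148.8584. Δ = (V_up−V_dn)/(S_up−S_dn) = (-25.8754−-74.9986)/(159.2785−110.1552) = 1.0000. V = [p*·-25.8754 + (1−p*)·-74.9986]/1.04 = -29.1741. B = V − Δ·S = -178.0325.
(2,2): S=215.2412. Δ = (V_up−V_dn)/(S_up−S_dn) = (45.1542−-25.8754)/(230.3081−159.2785) = 1.0000. V = [p*·45.1542 + (1−p*)·-25.8754]/1.04 = 37.2087. B = V − Δ·S = -178.0325.
(1,0): S=139.1200. Δ = (V_up−V_dn)/(S_up−S_dn) = (-29.1741−-75.0837)/(148.8584−102.9488) = 1.0000. V = [p*·-29.1741 + (1−p*)·-75.0837]/1.04 = -32.0651. B = V − Δ·S = -171.1851.
(1,1): S=201.1600. Δ = (V_up−V_dn)/(S_up−S_dn) = (37.2087−-29.1741)/(215.2412−148.8584) = 1.0000. V = [p*·37.2087 + (1−p*)·-29.1741]/1.04 = 29.9749. B = V − Δ·S = -171.1851.
(0,0): S=188.0000. Δ = (V_up−V_dn)/(S_up−S_dn) = (29.9749−-32.0651)/(201.1600−139.1200) = 1.0000. V = [p*·29.9749 + (1−p*)·-32.0651]/1.04 = 23.3989. B = V − Δ·S = -164.6011.
Self-financing check: at every node Δ·S+B equals the discounted successor values.

(0,0): Delta=1.0000 Bond=-164.6011
(1,0): Delta=1.0000 Bond=-171.1851
(1,1): Delta=1.0000 Bond=-171.1851
(2,0): Delta=1.0000 Bond=-178.0325
(2,1): Delta=1.0000 Bond=-178.0325
(2,2): Delta=1.0000 Bond=-178.0325
(3,0): Delta=1.0000 Bond=-185.1538
(3,1): Delta=1.0000 Bond=-185.1538
(3,2): Delta=1.0000 Bond=-185.1538
(3,3): Delta=1.0000 Bond=-185.1538
V0=23.3989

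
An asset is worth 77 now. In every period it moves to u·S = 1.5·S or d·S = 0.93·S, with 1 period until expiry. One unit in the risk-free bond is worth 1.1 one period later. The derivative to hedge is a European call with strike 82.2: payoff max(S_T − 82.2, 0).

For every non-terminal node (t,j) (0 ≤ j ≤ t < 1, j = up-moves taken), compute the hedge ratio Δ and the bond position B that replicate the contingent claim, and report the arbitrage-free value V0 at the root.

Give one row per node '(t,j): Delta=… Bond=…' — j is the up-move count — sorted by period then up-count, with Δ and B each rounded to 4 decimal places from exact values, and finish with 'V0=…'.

Under the risk-neutral measure, an up-move has probability p* = (R−d)/(u−d) = 0.2982 and values discount at R = 1.1.
Terminal values V(1,·): V(1,0)=0.0000, V(1,1)=33.3000
  t=0,j=0: stock 77.0000 → up 115.5000 (V=33.3000), down 71.6100 (V=0.0000). Price 9.0287; hedge Δ=0.7587, bond B=-49.3923.
Root portfolio cost Δ·77+B reproduces V0=9.0287.

(0,0): Delta=0.7587 Bond=-49.3923
V0=9.0287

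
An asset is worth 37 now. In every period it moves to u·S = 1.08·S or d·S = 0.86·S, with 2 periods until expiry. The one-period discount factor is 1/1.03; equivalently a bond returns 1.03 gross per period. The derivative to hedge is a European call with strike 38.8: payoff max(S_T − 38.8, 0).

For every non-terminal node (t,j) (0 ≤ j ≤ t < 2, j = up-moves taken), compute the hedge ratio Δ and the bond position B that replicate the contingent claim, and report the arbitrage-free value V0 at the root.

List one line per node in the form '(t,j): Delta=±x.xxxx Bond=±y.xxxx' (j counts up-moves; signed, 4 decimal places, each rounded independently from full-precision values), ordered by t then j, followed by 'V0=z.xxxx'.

(0,0): Delta=0.4015 Bond=-12.4050
(1,0): Delta=0.0000 Bond=0.0000
(1,1): Delta=0.4956 Bond=-16.5351
V0=2.4521

No-arbitrage ⇒ martingale measure with p* = (R−d)/(u−d) = 0.7727.
At expiry t=2: V(2,0)=0.0000, V(2,1)=0.0000, V(2,2)=4.3568
  t=1,j=0: stock 31.8200 → up 34.3656 (V=0.0000), down 27.3652 (V=0.0000). Price 0.0000; hedge Δ=0.0000, bond B=0.0000.
  t=1,j=1: stock 39.9600 → up 43.1568 (V=4.3568), down 34.3656 (V=0.0000). Price 3.2686; hedge Δ=0.4956, bond B=-16.5351.
  t=0,j=0: stock 37.0000 → up 39.9600 (V=3.2686), down 31.8200 (V=0.0000). Price 2.4521; hedge Δ=0.4015, bond B=-12.4050.
The time-0 hedge costs 2.4521, which is the no-arbitrage price.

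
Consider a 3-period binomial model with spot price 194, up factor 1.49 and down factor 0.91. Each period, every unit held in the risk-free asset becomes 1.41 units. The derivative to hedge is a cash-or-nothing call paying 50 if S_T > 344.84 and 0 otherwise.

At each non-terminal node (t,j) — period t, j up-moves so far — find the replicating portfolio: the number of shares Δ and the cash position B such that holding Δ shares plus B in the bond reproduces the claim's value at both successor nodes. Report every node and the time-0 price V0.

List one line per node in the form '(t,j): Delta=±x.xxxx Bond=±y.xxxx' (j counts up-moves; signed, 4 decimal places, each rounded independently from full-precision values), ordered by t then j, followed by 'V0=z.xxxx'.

The replicating-portfolio and risk-neutral prices coincide; use p* = (1.41−0.91)/(1.49−0.91) = 0.8621 for the latter.
At expiry t=3: V(3,0)=0.0000, V(3,1)=0.0000, V(3,2)=50.0000, V(3,3)=50.0000
(2,0): S=160.6514. Δ = (V_up−V_dn)/(S_up−S_dn) = (0.0000−0.0000)/(239.3706−146.1928) = 0.0000. V = [p*·0.0000 + (1−p*)·0.0000]/1.41 = 0.0000. B = V − Δ·S = 0.0000.
(2,1): S=263.0446. Δ = (V_up−V_dn)/(S_up−S_dn) = (50.0000−0.0000)/(391.9365−239.3706) = 0.3277. V = [p*·50.0000 + (1−p*)·0.0000]/1.41 = 30.5698. B = V − Δ·S = -55.6371.
(2,2): S=430.6994. Δ = (V_up−V_dn)/(S_up−S_dn) = (50.0000−50.0000)/(641.7421−391.9365) = 0.0000. V = [p*·50.0000 + (1−p*)·50.0000]/1.41 = 35.4610. B = V − Δ·S = 35.4610.
(1,0): S=176.5400. Δ = (V_up−V_dn)/(S_up−S_dn) = (30.5698−0.0000)/(263.0446−160.6514) = 0.2986. V = [p*·30.5698 + (1−p*)·0.0000]/1.41 = 18.6903. B = V − Δ·S = -34.0163.
(1,1): S=289.0600. Δ = (V_up−V_dn)/(S_up−S_dn) = (35.4610−30.5698)/(430.6994−263.0446) = 0.0292. V = [p*·35.4610 + (1−p*)·30.5698]/1.41 = 24.6712. B = V − Δ·S = 16.2381.
(0,0): S=194.0000. Δ = (V_up−V_dn)/(S_up−S_dn) = (24.6712−18.6903)/(289.0600−176.5400) = 0.0532. V = [p*·24.6712 + (1−p*)·18.6903]/1.41 = 16.9122. B = V − Δ·S = 6.6003.
Each (Δ,B) replicates both successor values, so the strategy is self-financing and V0 is arbitrage-free.

(0,0): Delta=0.0532 Bond=6.6003
(1,0): Delta=0.2986 Bond=-34.0163
(1,1): Delta=0.0292 Bond=16.2381
(2,0): Delta=0.0000 Bond=0.0000
(2,1): Delta=0.3277 Bond=-55.6371
(2,2): Delta=0.0000 Bond=35.4610
V0=16.9122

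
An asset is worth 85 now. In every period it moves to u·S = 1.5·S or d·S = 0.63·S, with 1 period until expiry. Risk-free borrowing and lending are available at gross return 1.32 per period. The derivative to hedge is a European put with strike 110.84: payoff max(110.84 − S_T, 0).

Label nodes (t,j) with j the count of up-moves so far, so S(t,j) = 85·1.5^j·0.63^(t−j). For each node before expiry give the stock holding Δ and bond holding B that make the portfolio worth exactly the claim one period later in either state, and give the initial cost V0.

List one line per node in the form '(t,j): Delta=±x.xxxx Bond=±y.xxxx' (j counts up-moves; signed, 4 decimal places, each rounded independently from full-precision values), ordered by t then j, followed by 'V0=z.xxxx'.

(0,0): Delta=-0.7747 Bond=74.8302
V0=8.9796

The replicating-portfolio and risk-neutral prices coincide; use p* = (1.32−0.63)/(1.5−0.63) = 0.7931 for the latter.
At expiry t=1: V(1,0)=57.2900, V(1,1)=0.0000
Node (0,0) S=85.0000: V=(p*·0.0000+(1−p*)·57.2900)/1.32=8.9796; Δ=(0.0000−57.2900)/(127.5000−53.5500)=-0.7747; B=V−Δ·S=74.8302
The time-0 hedge costs 8.9796, which is the no-arbitrage price.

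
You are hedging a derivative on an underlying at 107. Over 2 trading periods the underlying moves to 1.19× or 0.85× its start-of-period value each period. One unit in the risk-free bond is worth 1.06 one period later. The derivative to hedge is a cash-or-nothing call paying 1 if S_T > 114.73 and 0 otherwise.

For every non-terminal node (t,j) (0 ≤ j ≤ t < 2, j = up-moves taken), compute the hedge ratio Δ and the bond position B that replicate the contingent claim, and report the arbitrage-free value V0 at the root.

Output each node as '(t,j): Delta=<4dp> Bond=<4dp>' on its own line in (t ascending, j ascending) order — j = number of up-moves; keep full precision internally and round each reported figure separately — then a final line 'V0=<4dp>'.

The replicating-portfolio and risk-neutral prices coincide; use p* = (1.06−0.85)/(1.19−0.85) = 0.6176 for the latter.
At expiry t=2: V(2,0)=0.0000, V(2,1)=0.0000, V(2,2)=1.0000
Node (1,0) S=90.9500: V=(p*·0.0000+(1−p*)·0.0000)/1.06=0.0000; Δ=(0.0000−0.0000)/(108.2305−77.3075)=0.0000; B=V−Δ·S=0.0000
Node (1,1) S=127.3300: V=(p*·1.0000+(1−p*)·0.0000)/1.06=0.5827; Δ=(1.0000−0.0000)/(151.5227−108.2305)=0.0231; B=V−Δ·S=-2.3585
Node (0,0) S=107.0000: V=(p*·0.5827+(1−p*)·0.0000)/1.06=0.3395; Δ=(0.5827−0.0000)/(127.3300−90.9500)=0.0160; B=V−Δ·S=-1.3743
The time-0 hedge costs 0.3395, which is the no-arbitrage price.

(0,0): Delta=0.0160 Bond=-1.3743
(1,0): Delta=0.0000 Bond=0.0000
(1,1): Delta=0.0231 Bond=-2.3585
V0=0.3395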